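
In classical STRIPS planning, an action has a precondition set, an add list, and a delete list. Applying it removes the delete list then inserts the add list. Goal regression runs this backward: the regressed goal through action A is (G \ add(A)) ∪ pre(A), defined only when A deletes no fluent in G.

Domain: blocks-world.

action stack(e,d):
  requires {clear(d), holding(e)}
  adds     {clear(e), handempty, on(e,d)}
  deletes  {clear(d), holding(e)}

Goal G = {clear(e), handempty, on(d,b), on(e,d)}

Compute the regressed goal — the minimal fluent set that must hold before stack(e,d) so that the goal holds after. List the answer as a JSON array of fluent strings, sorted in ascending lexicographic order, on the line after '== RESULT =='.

Compute (G \ add) ∪ pre:
  G ∩ del = {}  (empty — regression defined)
  G \ add = {clear(e), handempty, on(d,b), on(e,d)} \ {clear(e), handempty, on(e,d)} = {on(d,b)}
  ∪ pre   = {on(d,b)} ∪ {clear(d), holding(e)}
          = {clear(d), holding(e), on(d,b)}

== RESULT ==
["clear(d)", "holding(e)", "on(d,b)"]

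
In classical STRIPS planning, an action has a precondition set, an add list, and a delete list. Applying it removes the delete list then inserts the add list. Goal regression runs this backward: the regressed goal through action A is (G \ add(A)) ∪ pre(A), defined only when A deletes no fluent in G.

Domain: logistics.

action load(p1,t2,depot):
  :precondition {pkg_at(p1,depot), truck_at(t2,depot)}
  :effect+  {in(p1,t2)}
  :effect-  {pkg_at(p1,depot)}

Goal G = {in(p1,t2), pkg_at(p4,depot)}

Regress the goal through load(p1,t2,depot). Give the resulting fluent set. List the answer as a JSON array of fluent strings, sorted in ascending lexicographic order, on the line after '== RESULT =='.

Regress:
  G ∩ del = {}  (empty — regression defined)
  G \ add = {in(p1,t2), pkg_at(p4,depot)} \ {in(p1,t2)} = {pkg_at(p4,depot)}
  ∪ pre   = {pkg_at(p4,depot)} ∪ {pkg_at(p1,depot), truck_at(t2,depot)}
          = {pkg_at(p1,depot), pkg_at(p4,depot), truck_at(t2,depot)}

== RESULT ==
["pkg_at(p1,depot)", "pkg_at(p4,depot)", "truck_at(t2,depot)"]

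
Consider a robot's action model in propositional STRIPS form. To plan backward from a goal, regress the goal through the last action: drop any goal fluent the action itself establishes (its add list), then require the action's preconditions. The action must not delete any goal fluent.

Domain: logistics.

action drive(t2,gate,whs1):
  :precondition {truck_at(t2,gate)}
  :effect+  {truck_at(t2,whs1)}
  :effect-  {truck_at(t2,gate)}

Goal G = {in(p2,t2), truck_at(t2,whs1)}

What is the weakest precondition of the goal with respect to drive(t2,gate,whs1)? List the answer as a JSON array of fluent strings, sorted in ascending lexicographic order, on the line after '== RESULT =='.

Compute (G \ add) ∪ pre:
  G ∩ del = {}  (empty — regression defined)
  G \ add = {in(p2,t2), truck_at(t2,whs1)} \ {truck_at(t2,whs1)} = {in(p2,t2)}
  ∪ pre   = {in(p2,t2)} ∪ {truck_at(t2,gate)}
          = {in(p2,t2), truck_at(t2,gate)}

== RESULT ==
["in(p2,t2)", "truck_at(t2,gate)"]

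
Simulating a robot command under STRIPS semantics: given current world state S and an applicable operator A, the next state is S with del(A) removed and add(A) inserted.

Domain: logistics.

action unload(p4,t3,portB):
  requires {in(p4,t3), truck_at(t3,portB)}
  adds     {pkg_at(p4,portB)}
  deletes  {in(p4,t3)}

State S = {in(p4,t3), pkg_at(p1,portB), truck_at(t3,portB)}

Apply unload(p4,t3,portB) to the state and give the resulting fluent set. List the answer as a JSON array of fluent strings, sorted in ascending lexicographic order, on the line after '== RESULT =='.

Compute (S \ del) ∪ add:
  pre ⊆ S: {in(p4,t3), truck_at(t3,portB)} ⊆ S  — applicable
  S \ del = {pkg_at(p1,portB), truck_at(t3,portB)}
  ∪ add   = {pkg_at(p1,portB), pkg_at(p4,portB), truck_at(t3,portB)}

== RESULT ==
["pkg_at(p1,portB)", "pkg_at(p4,portB)", "truck_at(t3,portB)"]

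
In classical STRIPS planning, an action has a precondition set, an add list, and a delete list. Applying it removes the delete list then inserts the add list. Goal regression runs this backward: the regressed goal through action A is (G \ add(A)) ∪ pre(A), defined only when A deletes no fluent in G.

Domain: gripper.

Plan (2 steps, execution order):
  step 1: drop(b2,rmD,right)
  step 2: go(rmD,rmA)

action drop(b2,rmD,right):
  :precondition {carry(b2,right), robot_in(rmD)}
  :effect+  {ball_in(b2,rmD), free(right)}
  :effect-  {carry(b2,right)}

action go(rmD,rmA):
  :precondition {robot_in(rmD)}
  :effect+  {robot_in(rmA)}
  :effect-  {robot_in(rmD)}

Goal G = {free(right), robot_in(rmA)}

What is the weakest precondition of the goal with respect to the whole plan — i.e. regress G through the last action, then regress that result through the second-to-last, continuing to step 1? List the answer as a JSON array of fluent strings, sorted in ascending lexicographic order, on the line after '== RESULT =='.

Regress step by step:
  through step 2 (go(rmD,rmA)): drop {robot_in(rmA)}, keep {free(right)}, require {robot_in(rmD)}
    → {free(right), robot_in(rmD)}
  through step 1 (drop(b2,rmD,right)): drop {free(right)}, keep {robot_in(rmD)}, require {carry(b2,right), robot_in(rmD)}
    → {carry(b2,right), robot_in(rmD)}

== RESULT ==
["carry(b2,right)", "robot_in(rmD)"]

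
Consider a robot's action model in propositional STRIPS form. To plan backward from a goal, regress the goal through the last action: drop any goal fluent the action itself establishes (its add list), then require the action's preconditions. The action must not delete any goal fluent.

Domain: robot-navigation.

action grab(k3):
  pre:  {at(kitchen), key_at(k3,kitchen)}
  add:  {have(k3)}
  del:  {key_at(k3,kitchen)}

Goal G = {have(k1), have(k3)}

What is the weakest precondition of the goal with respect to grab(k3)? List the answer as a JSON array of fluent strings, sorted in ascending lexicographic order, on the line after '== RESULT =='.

Compute (G \ add) ∪ pre:
  G ∩ del = {}  (empty — regression defined)
  G \ add = {have(k1), have(k3)} \ {have(k3)} = {have(k1)}
  ∪ pre   = {have(k1)} ∪ {at(kitchen), key_at(k3,kitchen)}
          = {at(kitchen), have(k1), key_at(k3,kitchen)}

== RESULT ==
["at(kitchen)", "have(k1)", "key_at(k3,kitchen)"]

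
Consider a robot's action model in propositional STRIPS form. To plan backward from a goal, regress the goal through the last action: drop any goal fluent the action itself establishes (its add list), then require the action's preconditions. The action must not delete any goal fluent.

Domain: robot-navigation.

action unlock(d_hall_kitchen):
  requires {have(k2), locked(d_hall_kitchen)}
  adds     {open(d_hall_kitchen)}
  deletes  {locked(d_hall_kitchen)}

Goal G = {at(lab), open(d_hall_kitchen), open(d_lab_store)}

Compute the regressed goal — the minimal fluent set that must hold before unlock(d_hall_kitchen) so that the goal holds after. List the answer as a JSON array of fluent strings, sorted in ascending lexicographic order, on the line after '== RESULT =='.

Compute (G \ add) ∪ pre:
  G ∩ del = {}  (empty — regression defined)
  G \ add = {at(lab), open(d_hall_kitchen), open(d_lab_store)} \ {open(d_hall_kitchen)} = {at(lab), open(d_lab_store)}
  ∪ pre   = {at(lab), open(d_lab_store)} ∪ {have(k2), locked(d_hall_kitchen)}
          = {at(lab), have(k2), locked(d_hall_kitchen), open(d_lab_store)}

== RESULT ==
["at(lab)", "have(k2)", "locked(d_hall_kitchen)", "open(d_lab_store)"]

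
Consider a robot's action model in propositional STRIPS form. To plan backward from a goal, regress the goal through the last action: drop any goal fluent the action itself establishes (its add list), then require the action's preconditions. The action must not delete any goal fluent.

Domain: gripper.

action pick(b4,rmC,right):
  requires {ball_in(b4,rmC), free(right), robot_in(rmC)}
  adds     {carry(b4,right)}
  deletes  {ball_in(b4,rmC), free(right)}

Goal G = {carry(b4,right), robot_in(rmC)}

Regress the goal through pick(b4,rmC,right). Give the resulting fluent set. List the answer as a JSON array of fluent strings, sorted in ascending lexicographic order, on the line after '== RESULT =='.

Regress:
  G ∩ del = {}  (empty — regression defined)
  G \ add = {carry(b4,right), robot_in(rmC)} \ {carry(b4,right)} = {robot_in(rmC)}
  ∪ pre   = {robot_in(rmC)} ∪ {ball_in(b4,rmC), free(right), robot_in(rmC)}
          = {ball_in(b4,rmC), free(right), robot_in(rmC)}

== RESULT ==
["ball_in(b4,rmC)", "free(right)", "robot_in(rmC)"]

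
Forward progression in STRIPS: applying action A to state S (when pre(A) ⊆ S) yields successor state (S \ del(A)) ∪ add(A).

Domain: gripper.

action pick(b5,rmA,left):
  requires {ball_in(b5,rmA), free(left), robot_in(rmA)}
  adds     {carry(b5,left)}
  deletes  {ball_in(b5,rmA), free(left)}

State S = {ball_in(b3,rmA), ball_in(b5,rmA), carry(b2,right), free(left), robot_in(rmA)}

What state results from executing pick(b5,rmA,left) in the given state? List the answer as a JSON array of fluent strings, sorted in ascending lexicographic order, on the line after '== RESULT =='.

Progress:
  pre ⊆ S: {ball_in(b5,rmA), free(left), robot_in(rmA)} ⊆ S  — applicable
  S \ del = {ball_in(b3,rmA), carry(b2,right), robot_in(rmA)}
  ∪ add   = {ball_in(b3,rmA), carry(b2,right), carry(b5,left), robot_in(rmA)}

== RESULT ==
["ball_in(b3,rmA)", "carry(b2,right)", "carry(b5,left)", "robot_in(rmA)"]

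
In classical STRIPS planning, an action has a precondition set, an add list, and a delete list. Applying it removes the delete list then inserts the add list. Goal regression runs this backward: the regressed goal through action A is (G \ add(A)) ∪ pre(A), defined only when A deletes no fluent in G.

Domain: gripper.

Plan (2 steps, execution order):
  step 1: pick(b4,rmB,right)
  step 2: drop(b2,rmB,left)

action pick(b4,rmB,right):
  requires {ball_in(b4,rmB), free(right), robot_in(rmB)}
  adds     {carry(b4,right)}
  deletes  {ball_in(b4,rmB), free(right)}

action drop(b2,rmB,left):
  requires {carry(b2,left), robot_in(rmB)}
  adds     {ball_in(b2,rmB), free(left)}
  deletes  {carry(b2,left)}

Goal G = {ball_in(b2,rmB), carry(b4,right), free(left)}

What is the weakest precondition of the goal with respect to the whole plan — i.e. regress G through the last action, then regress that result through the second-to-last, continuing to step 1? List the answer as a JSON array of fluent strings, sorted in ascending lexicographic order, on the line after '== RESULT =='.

Regress step by step:
  through step 2 (drop(b2,rmB,left)): drop {ball_in(b2,rmB), free(left)}, keep {carry(b4,right)}, require {carry(b2,left), robot_in(rmB)}
    → {carry(b2,left), carry(b4,right), robot_in(rmB)}
  through step 1 (pick(b4,rmB,right)): drop {carry(b4,right)}, keep {carry(b2,left), robot_in(rmB)}, require {ball_in(b4,rmB), free(right), robot_in(rmB)}
    → {ball_in(b4,rmB), carry(b2,left), free(right), robot_in(rmB)}

== RESULT ==
["ball_in(b4,rmB)", "carry(b2,left)", "free(right)", "robot_in(rmB)"]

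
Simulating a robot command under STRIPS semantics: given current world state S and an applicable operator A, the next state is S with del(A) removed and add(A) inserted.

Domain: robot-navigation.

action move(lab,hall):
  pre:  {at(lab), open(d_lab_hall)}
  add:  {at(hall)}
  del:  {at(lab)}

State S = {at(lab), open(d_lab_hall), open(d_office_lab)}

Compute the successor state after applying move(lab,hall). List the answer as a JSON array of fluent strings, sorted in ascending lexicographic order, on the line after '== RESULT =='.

Progress:
  pre ⊆ S: {at(lab), open(d_lab_hall)} ⊆ S  — applicable
  S \ del = {open(d_lab_hall), open(d_office_lab)}
  ∪ add   = {at(hall), open(d_lab_hall), open(d_office_lab)}

== RESULT ==
["at(hall)", "open(d_lab_hall)", "open(d_office_lab)"]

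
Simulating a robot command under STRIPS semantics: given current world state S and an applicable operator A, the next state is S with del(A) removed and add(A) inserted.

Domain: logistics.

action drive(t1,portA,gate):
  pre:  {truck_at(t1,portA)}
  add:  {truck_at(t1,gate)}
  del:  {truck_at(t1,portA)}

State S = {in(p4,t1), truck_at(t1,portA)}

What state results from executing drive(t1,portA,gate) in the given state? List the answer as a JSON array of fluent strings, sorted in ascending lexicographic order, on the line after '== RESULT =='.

Compute (S \ del) ∪ add:
  pre ⊆ S: {truck_at(t1,portA)} ⊆ S  — applicable
  S \ del = {in(p4,t1)}
  ∪ add   = {in(p4,t1), truck_at(t1,gate)}

== RESULT ==
["in(p4,t1)", "truck_at(t1,gate)"]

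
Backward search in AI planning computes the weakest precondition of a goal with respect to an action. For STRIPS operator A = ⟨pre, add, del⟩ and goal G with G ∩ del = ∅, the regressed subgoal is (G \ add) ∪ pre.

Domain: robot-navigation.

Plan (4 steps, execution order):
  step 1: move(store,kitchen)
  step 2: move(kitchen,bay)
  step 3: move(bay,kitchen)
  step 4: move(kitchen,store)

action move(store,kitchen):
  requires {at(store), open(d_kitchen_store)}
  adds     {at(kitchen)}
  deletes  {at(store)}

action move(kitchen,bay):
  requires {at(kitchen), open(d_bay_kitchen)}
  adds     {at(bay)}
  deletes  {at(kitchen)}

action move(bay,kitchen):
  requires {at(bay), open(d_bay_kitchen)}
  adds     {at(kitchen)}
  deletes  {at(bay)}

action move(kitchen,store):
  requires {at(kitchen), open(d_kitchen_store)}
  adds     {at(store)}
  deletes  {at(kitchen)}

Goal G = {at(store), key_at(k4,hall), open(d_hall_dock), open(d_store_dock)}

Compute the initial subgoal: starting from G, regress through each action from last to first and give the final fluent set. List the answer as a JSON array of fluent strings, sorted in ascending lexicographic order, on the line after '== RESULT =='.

Work backward from the goal:
  through step 4 (move(kitchen,store)): drop {at(store)}, keep {key_at(k4,hall), open(d_hall_dock), open(d_store_dock)}, require {at(kitchen), open(d_kitchen_store)}
    → {at(kitchen), key_at(k4,hall), open(d_hall_dock), open(d_kitchen_store), open(d_store_dock)}
  through step 3 (move(bay,kitchen)): drop {at(kitchen)}, keep {key_at(k4,hall), open(d_hall_dock), open(d_kitchen_store), open(d_store_dock)}, require {at(bay), open(d_bay_kitchen)}
    → {at(bay), key_at(k4,hall), open(d_bay_kitchen), open(d_hall_dock), open(d_kitchen_store), open(d_store_dock)}
  through step 2 (move(kitchen,bay)): drop {at(bay)}, keep {key_at(k4,hall), open(d_bay_kitchen), open(d_hall_dock), open(d_kitchen_store), open(d_store_dock)}, require {at(kitchen), open(d_bay_kitchen)}
    → {at(kitchen), key_at(k4,hall), open(d_bay_kitchen), open(d_hall_dock), open(d_kitchen_store), open(d_store_dock)}
  through step 1 (move(store,kitchen)): drop {at(kitchen)}, keep {key_at(k4,hall), open(d_bay_kitchen), open(d_hall_dock), open(d_kitchen_store), open(d_store_dock)}, require {at(store), open(d_kitchen_store)}
    → {at(store), key_at(k4,hall), open(d_bay_kitchen), open(d_hall_dock), open(d_kitchen_store), open(d_store_dock)}

== RESULT ==
["at(store)", "key_at(k4,hall)", "open(d_bay_kitchen)", "open(d_hall_dock)", "open(d_kitchen_store)", "open(d_store_dock)"]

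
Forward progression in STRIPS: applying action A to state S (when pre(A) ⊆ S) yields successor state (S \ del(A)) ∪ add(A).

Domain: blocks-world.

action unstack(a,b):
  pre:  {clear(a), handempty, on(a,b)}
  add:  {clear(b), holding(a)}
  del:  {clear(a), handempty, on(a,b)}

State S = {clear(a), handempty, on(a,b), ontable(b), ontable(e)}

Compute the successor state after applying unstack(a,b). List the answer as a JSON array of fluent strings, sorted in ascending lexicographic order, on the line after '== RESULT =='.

Compute (S \ del) ∪ add:
  pre ⊆ S: {clear(a), handempty, on(a,b)} ⊆ S  — applicable
  S \ del = {ontable(b), ontable(e)}
  ∪ add   = {clear(b), holding(a), ontable(b), ontable(e)}

== RESULT ==
["clear(b)", "holding(a)", "ontable(b)", "ontable(e)"]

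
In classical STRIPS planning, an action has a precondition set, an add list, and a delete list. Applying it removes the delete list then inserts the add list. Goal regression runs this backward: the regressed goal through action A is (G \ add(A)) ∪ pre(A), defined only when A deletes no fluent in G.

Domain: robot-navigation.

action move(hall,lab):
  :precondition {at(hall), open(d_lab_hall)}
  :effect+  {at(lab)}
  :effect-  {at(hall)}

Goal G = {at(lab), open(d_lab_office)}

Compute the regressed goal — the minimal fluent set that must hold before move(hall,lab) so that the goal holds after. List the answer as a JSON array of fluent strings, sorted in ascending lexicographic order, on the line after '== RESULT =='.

Regress:
  G ∩ del = {}  (empty — regression defined)
  G \ add = {at(lab), open(d_lab_office)} \ {at(lab)} = {open(d_lab_office)}
  ∪ pre   = {open(d_lab_office)} ∪ {at(hall), open(d_lab_hall)}
          = {at(hall), open(d_lab_hall), open(d_lab_office)}

== RESULT ==
["at(hall)", "open(d_lab_hall)", "open(d_lab_office)"]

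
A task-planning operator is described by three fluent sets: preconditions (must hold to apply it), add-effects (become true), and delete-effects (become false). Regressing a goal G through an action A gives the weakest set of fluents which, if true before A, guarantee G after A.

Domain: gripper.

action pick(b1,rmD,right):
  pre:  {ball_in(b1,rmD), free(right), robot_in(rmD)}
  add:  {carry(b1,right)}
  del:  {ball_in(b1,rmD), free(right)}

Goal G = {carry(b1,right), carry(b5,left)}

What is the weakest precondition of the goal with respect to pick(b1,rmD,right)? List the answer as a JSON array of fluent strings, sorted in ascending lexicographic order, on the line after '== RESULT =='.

Compute (G \ add) ∪ pre:
  G ∩ del = {}  (empty — regression defined)
  G \ add = {carry(b1,right), carry(b5,left)} \ {carry(b1,right)} = {carry(b5,left)}
  ∪ pre   = {carry(b5,left)} ∪ {ball_in(b1,rmD), free(right), robot_in(rmD)}
          = {ball_in(b1,rmD), carry(b5,left), free(right), robot_in(rmD)}

== RESULT ==
["ball_in(b1,rmD)", "carry(b5,left)", "free(right)", "robot_in(rmD)"]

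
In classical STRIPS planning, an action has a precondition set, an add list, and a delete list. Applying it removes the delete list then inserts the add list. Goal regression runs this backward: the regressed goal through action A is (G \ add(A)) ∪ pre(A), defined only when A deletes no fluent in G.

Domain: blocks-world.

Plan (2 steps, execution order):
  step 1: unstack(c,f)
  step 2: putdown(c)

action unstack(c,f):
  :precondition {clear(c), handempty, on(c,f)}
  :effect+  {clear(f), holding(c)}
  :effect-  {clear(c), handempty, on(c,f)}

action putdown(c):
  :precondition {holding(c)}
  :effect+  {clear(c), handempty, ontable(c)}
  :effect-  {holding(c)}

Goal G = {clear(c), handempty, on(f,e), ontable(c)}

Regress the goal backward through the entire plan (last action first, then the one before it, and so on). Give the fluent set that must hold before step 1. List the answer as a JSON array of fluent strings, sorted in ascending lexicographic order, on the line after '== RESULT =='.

Regress step by step:
  through step 2 (putdown(c)): drop {clear(c), handempty, ontable(c)}, keep {on(f,e)}, require {holding(c)}
    → {holding(c), on(f,e)}
  through step 1 (unstack(c,f)): drop {holding(c)}, keep {on(f,e)}, require {clear(c), handempty, on(c,f)}
    → {clear(c), handempty, on(c,f), on(f,e)}

== RESULT ==
["clear(c)", "handempty", "on(c,f)", "on(f,e)"]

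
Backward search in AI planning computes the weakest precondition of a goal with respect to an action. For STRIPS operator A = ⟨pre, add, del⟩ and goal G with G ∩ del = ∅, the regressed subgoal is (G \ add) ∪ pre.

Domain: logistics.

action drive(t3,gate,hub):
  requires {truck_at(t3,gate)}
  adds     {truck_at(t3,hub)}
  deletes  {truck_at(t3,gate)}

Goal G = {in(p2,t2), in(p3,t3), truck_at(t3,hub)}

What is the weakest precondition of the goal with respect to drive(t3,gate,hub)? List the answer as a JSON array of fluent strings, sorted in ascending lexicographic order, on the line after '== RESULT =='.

Regress:
  G ∩ del = {}  (empty — regression defined)
  G \ add = {in(p2,t2), in(p3,t3), truck_at(t3,hub)} \ {truck_at(t3,hub)} = {in(p2,t2), in(p3,t3)}
  ∪ pre   = {in(p2,t2), in(p3,t3)} ∪ {truck_at(t3,gate)}
          = {in(p2,t2), in(p3,t3), truck_at(t3,gate)}

== RESULT ==
["in(p2,t2)", "in(p3,t3)", "truck_at(t3,gate)"]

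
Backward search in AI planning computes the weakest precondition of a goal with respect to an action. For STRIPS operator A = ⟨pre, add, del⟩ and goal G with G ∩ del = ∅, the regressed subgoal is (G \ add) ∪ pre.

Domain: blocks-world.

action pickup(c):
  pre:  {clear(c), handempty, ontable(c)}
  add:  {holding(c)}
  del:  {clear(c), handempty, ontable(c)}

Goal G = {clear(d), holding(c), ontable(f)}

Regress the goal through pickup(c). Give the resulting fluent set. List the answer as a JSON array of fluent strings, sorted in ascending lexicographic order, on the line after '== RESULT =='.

Compute (G \ add) ∪ pre:
  G ∩ del = {}  (empty — regression defined)
  G \ add = {clear(d), holding(c), ontable(f)} \ {holding(c)} = {clear(d), ontable(f)}
  ∪ pre   = {clear(d), ontable(f)} ∪ {clear(c), handempty, ontable(c)}
          = {clear(c), clear(d), handempty, ontable(c), ontable(f)}

== RESULT ==
["clear(c)", "clear(d)", "handempty", "ontable(c)", "ontable(f)"]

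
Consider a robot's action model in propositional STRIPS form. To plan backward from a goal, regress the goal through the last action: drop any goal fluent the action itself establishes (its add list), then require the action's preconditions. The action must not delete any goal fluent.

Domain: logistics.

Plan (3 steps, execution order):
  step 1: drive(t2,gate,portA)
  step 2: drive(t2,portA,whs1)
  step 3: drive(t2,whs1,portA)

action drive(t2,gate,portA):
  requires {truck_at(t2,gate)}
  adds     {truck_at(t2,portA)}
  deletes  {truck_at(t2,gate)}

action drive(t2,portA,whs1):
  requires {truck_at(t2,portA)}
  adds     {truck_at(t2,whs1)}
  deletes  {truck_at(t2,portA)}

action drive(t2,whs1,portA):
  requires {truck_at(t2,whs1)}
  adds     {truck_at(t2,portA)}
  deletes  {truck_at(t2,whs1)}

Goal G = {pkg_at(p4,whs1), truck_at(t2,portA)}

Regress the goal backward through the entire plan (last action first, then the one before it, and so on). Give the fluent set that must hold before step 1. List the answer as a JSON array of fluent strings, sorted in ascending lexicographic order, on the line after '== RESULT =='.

Regress step by step:
  through step 3 (drive(t2,whs1,portA)): drop {truck_at(t2,portA)}, keep {pkg_at(p4,whs1)}, require {truck_at(t2,whs1)}
    → {pkg_at(p4,whs1), truck_at(t2,whs1)}
  through step 2 (drive(t2,portA,whs1)): drop {truck_at(t2,whs1)}, keep {pkg_at(p4,whs1)}, require {truck_at(t2,portA)}
    → {pkg_at(p4,whs1), truck_at(t2,portA)}
  through step 1 (drive(t2,gate,portA)): drop {truck_at(t2,portA)}, keep {pkg_at(p4,whs1)}, require {truck_at(t2,gate)}
    → {pkg_at(p4,whs1), truck_at(t2,gate)}

== RESULT ==
["pkg_at(p4,whs1)", "truck_at(t2,gate)"]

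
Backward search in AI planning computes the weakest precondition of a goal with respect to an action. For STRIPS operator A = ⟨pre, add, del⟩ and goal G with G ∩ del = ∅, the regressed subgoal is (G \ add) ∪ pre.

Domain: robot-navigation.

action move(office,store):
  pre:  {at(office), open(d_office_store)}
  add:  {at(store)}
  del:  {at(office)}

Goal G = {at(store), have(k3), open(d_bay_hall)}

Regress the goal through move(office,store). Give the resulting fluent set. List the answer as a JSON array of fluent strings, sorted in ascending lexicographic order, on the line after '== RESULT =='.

Compute (G \ add) ∪ pre:
  G ∩ del = {}  (empty — regression defined)
  G \ add = {at(store), have(k3), open(d_bay_hall)} \ {at(store)} = {have(k3), open(d_bay_hall)}
  ∪ pre   = {have(k3), open(d_bay_hall)} ∪ {at(office), open(d_office_store)}
          = {at(office), have(k3), open(d_bay_hall), open(d_office_store)}

== RESULT ==
["at(office)", "have(k3)", "open(d_bay_hall)", "open(d_office_store)"]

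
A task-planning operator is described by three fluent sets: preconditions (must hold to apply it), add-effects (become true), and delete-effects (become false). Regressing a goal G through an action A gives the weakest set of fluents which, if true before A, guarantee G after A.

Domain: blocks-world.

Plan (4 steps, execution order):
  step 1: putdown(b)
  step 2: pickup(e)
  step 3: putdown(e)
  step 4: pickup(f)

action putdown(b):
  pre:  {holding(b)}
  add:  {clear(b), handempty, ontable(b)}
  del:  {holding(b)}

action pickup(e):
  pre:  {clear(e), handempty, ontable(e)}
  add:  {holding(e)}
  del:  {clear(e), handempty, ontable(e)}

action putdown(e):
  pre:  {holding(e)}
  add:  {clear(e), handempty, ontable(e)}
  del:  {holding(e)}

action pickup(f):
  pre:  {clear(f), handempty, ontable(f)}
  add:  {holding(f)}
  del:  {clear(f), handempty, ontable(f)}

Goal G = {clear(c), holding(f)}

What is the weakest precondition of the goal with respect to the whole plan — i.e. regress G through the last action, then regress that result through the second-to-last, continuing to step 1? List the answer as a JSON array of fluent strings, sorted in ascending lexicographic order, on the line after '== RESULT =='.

Regress step by step:
  through step 4 (pickup(f)): drop {holding(f)}, keep {clear(c)}, require {clear(f), handempty, ontable(f)}
    → {clear(c), clear(f), handempty, ontable(f)}
  through step 3 (putdown(e)): drop {handempty}, keep {clear(c), clear(f), ontable(f)}, require {holding(e)}
    → {clear(c), clear(f), holding(e), ontable(f)}
  through step 2 (pickup(e)): drop {holding(e)}, keep {clear(c), clear(f), ontable(f)}, require {clear(e), handempty, ontable(e)}
    → {clear(c), clear(e), clear(f), handempty, ontable(e), ontable(f)}
  through step 1 (putdown(b)): drop {handempty}, keep {clear(c), clear(e), clear(f), ontable(e), ontable(f)}, require {holding(b)}
    → {clear(c), clear(e), clear(f), holding(b), ontable(e), ontable(f)}

== RESULT ==
["clear(c)", "clear(e)", "clear(f)", "holding(b)", "ontable(e)", "ontable(f)"]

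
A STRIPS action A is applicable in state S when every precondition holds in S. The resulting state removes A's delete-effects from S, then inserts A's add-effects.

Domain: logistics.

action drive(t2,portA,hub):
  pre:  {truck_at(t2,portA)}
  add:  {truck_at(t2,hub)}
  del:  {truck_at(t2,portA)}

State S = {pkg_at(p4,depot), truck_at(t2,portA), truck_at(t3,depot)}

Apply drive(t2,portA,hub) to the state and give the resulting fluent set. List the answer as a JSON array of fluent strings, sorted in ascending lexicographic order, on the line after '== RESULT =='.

Progress:
  pre ⊆ S: {truck_at(t2,portA)} ⊆ S  — applicable
  S \ del = {pkg_at(p4,depot), truck_at(t3,depot)}
  ∪ add   = {pkg_at(p4,depot), truck_at(t2,hub), truck_at(t3,depot)}

== RESULT ==
["pkg_at(p4,depot)", "truck_at(t2,hub)", "truck_at(t3,depot)"]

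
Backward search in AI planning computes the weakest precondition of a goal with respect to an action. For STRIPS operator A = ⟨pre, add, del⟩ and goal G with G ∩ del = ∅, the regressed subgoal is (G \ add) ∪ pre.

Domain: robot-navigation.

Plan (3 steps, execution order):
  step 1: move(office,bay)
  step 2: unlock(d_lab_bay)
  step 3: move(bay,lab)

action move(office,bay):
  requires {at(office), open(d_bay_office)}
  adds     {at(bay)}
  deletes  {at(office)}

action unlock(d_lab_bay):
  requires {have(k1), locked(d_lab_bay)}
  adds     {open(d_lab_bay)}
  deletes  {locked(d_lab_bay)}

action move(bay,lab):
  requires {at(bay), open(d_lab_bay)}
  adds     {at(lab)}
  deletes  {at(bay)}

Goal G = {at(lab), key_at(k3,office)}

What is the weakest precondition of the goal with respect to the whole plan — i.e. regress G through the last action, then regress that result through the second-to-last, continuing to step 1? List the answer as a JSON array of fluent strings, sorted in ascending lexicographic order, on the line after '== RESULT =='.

Work backward from the goal:
  through step 3 (move(bay,lab)): drop {at(lab)}, keep {key_at(k3,office)}, require {at(bay), open(d_lab_bay)}
    → {at(bay), key_at(k3,office), open(d_lab_bay)}
  through step 2 (unlock(d_lab_bay)): drop {open(d_lab_bay)}, keep {at(bay), key_at(k3,office)}, require {have(k1), locked(d_lab_bay)}
    → {at(bay), have(k1), key_at(k3,office), locked(d_lab_bay)}
  through step 1 (move(office,bay)): drop {at(bay)}, keep {have(k1), key_at(k3,office), locked(d_lab_bay)}, require {at(office), open(d_bay_office)}
    → {at(office), have(k1), key_at(k3,office), locked(d_lab_bay), open(d_bay_office)}

== RESULT ==
["at(office)", "have(k1)", "key_at(k3,office)", "locked(d_lab_bay)", "open(d_bay_office)"]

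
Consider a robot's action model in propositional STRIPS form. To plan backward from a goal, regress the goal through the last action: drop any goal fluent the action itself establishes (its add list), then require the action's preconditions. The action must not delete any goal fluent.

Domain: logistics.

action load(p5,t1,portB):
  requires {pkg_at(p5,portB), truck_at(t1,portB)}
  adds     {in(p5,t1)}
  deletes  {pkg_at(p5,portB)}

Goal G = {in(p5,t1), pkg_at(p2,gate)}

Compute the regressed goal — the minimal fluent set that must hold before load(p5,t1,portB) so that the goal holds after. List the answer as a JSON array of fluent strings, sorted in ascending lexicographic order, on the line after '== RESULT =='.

Compute (G \ add) ∪ pre:
  G ∩ del = {}  (empty — regression defined)
  G \ add = {in(p5,t1), pkg_at(p2,gate)} \ {in(p5,t1)} = {pkg_at(p2,gate)}
  ∪ pre   = {pkg_at(p2,gate)} ∪ {pkg_at(p5,portB), truck_at(t1,portB)}
          = {pkg_at(p2,gate), pkg_at(p5,portB), truck_at(t1,portB)}

== RESULT ==
["pkg_at(p2,gate)", "pkg_at(p5,portB)", "truck_at(t1,portB)"]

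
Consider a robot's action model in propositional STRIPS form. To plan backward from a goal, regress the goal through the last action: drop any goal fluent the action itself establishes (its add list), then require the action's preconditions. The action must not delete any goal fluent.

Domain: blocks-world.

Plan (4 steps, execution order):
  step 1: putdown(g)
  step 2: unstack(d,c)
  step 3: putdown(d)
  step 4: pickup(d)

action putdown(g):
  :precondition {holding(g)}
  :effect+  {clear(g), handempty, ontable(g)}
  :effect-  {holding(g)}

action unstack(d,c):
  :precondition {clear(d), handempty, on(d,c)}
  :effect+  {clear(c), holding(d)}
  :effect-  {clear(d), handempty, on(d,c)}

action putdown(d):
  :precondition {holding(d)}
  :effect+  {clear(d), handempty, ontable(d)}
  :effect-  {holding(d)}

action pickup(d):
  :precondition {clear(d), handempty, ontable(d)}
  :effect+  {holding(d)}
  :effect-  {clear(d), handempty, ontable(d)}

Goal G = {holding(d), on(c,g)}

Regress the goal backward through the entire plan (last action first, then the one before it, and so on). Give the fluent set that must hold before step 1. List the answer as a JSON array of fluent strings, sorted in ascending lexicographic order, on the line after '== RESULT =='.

Work backward from the goal:
  through step 4 (pickup(d)): drop {holding(d)}, keep {on(c,g)}, require {clear(d), handempty, ontable(d)}
    → {clear(d), handempty, on(c,g), ontable(d)}
  through step 3 (putdown(d)): drop {clear(d), handempty, ontable(d)}, keep {on(c,g)}, require {holding(d)}
    → {holding(d), on(c,g)}
  through step 2 (unstack(d,c)): drop {holding(d)}, keep {on(c,g)}, require {clear(d), handempty, on(d,c)}
    → {clear(d), handempty, on(c,g), on(d,c)}
  through step 1 (putdown(g)): drop {handempty}, keep {clear(d), on(c,g), on(d,c)}, require {holding(g)}
    → {clear(d), holding(g), on(c,g), on(d,c)}

== RESULT ==
["clear(d)", "holding(g)", "on(c,g)", "on(d,c)"]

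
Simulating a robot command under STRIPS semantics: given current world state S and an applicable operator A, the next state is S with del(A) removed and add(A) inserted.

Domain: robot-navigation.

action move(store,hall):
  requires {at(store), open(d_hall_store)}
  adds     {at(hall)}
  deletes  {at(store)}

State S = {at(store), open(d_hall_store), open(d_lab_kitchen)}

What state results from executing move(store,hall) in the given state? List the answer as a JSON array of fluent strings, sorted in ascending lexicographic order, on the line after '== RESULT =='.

Compute (S \ del) ∪ add:
  pre ⊆ S: {at(store), open(d_hall_store)} ⊆ S  — applicable
  S \ del = {open(d_hall_store), open(d_lab_kitchen)}
  ∪ add   = {at(hall), open(d_hall_store), open(d_lab_kitchen)}

== RESULT ==
["at(hall)", "open(d_hall_store)", "open(d_lab_kitchen)"]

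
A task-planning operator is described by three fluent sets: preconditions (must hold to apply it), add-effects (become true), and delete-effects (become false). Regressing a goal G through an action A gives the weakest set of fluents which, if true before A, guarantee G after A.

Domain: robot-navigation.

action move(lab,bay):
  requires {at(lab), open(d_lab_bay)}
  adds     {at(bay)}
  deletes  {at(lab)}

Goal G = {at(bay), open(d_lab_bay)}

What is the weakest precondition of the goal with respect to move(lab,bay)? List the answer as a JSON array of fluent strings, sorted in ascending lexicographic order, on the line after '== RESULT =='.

Regress:
  G ∩ del = {}  (empty — regression defined)
  G \ add = {at(bay), open(d_lab_bay)} \ {at(bay)} = {open(d_lab_bay)}
  ∪ pre   = {open(d_lab_bay)} ∪ {at(lab), open(d_lab_bay)}
          = {at(lab), open(d_lab_bay)}

== RESULT ==
["at(lab)", "open(d_lab_bay)"]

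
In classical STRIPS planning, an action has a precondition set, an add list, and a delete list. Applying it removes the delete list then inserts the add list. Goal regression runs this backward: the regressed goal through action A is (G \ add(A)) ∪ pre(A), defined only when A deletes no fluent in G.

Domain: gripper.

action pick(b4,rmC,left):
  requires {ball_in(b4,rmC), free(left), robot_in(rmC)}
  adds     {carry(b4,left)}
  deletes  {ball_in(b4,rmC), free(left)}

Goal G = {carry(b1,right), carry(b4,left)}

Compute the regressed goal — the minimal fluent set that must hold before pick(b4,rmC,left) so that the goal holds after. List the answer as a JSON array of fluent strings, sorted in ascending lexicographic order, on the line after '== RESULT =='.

Regress:
  G ∩ del = {}  (empty — regression defined)
  G \ add = {carry(b1,right), carry(b4,left)} \ {carry(b4,left)} = {carry(b1,right)}
  ∪ pre   = {carry(b1,right)} ∪ {ball_in(b4,rmC), free(left), robot_in(rmC)}
          = {ball_in(b4,rmC), carry(b1,right), free(left), robot_in(rmC)}

== RESULT ==
["ball_in(b4,rmC)", "carry(b1,right)", "free(left)", "robot_in(rmC)"]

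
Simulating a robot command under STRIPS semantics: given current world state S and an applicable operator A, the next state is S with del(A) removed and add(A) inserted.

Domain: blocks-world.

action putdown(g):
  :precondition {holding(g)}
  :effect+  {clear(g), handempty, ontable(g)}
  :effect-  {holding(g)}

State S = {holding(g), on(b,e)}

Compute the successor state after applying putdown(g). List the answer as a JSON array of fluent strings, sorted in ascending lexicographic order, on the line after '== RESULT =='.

Compute (S \ del) ∪ add:
  pre ⊆ S: {holding(g)} ⊆ S  — applicable
  S \ del = {on(b,e)}
  ∪ add   = {clear(g), handempty, on(b,e), ontable(g)}

== RESULT ==
["clear(g)", "handempty", "on(b,e)", "ontable(g)"]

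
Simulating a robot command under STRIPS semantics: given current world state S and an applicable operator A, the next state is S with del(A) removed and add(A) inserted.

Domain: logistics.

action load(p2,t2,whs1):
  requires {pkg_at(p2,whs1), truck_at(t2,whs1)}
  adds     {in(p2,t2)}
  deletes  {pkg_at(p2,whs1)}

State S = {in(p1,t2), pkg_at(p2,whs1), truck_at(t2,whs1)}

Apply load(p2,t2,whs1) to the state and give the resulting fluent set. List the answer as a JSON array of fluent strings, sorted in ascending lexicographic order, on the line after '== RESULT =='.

Compute (S \ del) ∪ add:
  pre ⊆ S: {pkg_at(p2,whs1), truck_at(t2,whs1)} ⊆ S  — applicable
  S \ del = {in(p1,t2), truck_at(t2,whs1)}
  ∪ add   = {in(p1,t2), in(p2,t2), truck_at(t2,whs1)}

== RESULT ==
["in(p1,t2)", "in(p2,t2)", "truck_at(t2,whs1)"]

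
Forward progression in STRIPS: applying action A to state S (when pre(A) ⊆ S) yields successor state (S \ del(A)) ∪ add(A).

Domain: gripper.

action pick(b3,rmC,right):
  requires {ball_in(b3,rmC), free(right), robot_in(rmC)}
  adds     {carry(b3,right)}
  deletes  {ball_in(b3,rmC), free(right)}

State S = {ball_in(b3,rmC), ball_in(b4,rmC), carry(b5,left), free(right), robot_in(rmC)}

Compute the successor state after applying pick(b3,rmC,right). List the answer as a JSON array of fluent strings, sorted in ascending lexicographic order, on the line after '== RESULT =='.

Compute (S \ del) ∪ add:
  pre ⊆ S: {ball_in(b3,rmC), free(right), robot_in(rmC)} ⊆ S  — applicable
  S \ del = {ball_in(b4,rmC), carry(b5,left), robot_in(rmC)}
  ∪ add   = {ball_in(b4,rmC), carry(b3,right), carry(b5,left), robot_in(rmC)}

== RESULT ==
["ball_in(b4,rmC)", "carry(b3,right)", "carry(b5,left)", "robot_in(rmC)"]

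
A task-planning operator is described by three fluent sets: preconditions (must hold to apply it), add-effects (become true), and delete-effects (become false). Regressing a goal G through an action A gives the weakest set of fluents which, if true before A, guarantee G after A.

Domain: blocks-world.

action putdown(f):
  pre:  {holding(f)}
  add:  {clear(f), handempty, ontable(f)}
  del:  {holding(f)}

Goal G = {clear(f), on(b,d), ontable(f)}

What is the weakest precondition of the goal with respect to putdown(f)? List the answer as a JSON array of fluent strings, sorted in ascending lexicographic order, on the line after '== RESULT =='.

Regress:
  G ∩ del = {}  (empty — regression defined)
  G \ add = {clear(f), on(b,d), ontable(f)} \ {clear(f), handempty, ontable(f)} = {on(b,d)}
  ∪ pre   = {on(b,d)} ∪ {holding(f)}
          = {holding(f), on(b,d)}

== RESULT ==
["holding(f)", "on(b,d)"]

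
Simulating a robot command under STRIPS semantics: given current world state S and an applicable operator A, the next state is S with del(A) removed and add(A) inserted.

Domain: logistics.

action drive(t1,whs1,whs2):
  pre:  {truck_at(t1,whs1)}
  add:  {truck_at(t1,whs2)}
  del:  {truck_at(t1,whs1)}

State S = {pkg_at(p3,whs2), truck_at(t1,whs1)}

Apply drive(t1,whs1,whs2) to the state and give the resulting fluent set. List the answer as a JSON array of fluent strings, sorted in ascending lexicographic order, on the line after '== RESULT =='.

Compute (S \ del) ∪ add:
  pre ⊆ S: {truck_at(t1,whs1)} ⊆ S  — applicable
  S \ del = {pkg_at(p3,whs2)}
  ∪ add   = {pkg_at(p3,whs2), truck_at(t1,whs2)}

== RESULT ==
["pkg_at(p3,whs2)", "truck_at(t1,whs2)"]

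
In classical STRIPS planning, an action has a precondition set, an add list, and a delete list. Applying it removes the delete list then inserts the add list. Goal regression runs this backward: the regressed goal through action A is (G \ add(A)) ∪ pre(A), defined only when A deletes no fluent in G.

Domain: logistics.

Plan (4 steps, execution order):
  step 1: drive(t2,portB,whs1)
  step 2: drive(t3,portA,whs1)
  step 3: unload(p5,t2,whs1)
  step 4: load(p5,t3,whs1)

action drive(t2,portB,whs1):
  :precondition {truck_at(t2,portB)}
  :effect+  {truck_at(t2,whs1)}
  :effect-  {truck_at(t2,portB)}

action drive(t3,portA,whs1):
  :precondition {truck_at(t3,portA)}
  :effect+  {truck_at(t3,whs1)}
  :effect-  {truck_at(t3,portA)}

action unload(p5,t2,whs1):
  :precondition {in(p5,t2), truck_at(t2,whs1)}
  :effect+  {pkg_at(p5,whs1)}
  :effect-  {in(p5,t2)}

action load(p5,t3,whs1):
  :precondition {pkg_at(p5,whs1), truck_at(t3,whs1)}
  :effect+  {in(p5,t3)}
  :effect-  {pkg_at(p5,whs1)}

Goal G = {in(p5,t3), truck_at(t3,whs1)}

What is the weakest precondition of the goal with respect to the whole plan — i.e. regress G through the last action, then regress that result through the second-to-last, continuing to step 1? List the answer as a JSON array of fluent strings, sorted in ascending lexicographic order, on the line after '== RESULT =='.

Work backward from the goal:
  through step 4 (load(p5,t3,whs1)): drop {in(p5,t3)}, keep {truck_at(t3,whs1)}, require {pkg_at(p5,whs1), truck_at(t3,whs1)}
    → {pkg_at(p5,whs1), truck_at(t3,whs1)}
  through step 3 (unload(p5,t2,whs1)): drop {pkg_at(p5,whs1)}, keep {truck_at(t3,whs1)}, require {in(p5,t2), truck_at(t2,whs1)}
    → {in(p5,t2), truck_at(t2,whs1), truck_at(t3,whs1)}
  through step 2 (drive(t3,portA,whs1)): drop {truck_at(t3,whs1)}, keep {in(p5,t2), truck_at(t2,whs1)}, require {truck_at(t3,portA)}
    → {in(p5,t2), truck_at(t2,whs1), truck_at(t3,portA)}
  through step 1 (drive(t2,portB,whs1)): drop {truck_at(t2,whs1)}, keep {in(p5,t2), truck_at(t3,portA)}, require {truck_at(t2,portB)}
    → {in(p5,t2), truck_at(t2,portB), truck_at(t3,portA)}

== RESULT ==
["in(p5,t2)", "truck_at(t2,portB)", "truck_at(t3,portA)"]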